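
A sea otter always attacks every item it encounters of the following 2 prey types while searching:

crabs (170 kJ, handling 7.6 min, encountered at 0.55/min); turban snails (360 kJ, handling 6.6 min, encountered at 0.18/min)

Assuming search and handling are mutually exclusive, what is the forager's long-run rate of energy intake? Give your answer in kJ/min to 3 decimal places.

24.859 kJ/min

R = Σλ_iE_i / (1 + Σλ_ih_i)
Numerator: 0.55×170 + 0.18×360 = 158.3
Denominator: 1 + 0.55×7.6 + 0.18×6.6 = 6.368
R = 158.3/6.368 = 24.86 kJ/min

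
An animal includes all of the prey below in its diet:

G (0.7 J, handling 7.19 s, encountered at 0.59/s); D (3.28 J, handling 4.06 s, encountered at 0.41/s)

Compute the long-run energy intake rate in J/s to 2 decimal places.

Energy encountered per unit search time: 0.59×0.7 + 0.41×3.28 = 1.758 J/s.
Handling time per unit search time: 0.59×7.19 + 0.41×4.06 = 5.907.
Rate = 1.758/(1 + 5.907) = 0.2545 J/s.

0.25 J/s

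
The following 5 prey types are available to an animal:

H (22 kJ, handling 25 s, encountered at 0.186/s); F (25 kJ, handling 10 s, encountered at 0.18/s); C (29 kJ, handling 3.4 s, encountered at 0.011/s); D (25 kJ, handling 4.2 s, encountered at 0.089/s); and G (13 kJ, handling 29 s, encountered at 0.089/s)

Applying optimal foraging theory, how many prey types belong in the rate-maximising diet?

Profitabilities (E/h, kJ/s): C 8.53, D 5.95, F 2.5, H 0.88, G 0.448. Add prey in this order while the next type's profitability exceeds the intake rate on those already taken.
Rate on top 1: 0.3075. D: 5.95 > 0.3075 → include.
Rate on top 2: 1.803. F: 2.5 > 1.803 → include.
Rate on top 3: 2.194. H: 0.88 < 2.194 → exclude; stop.
Optimal diet: C, D, F — 3 of 5 types.

3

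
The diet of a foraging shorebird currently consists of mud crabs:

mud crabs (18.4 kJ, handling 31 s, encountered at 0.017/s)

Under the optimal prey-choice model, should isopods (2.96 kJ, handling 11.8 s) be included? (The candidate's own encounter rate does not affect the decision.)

Current rate: (0.017×18.4)/(1 + 0.017×31) = 0.2048 kJ/s.
isopods: E/h = 2.96/11.8 = 0.2508 kJ/s.
Since 0.2508 > R, including isopods increases the long-run rate.

Yes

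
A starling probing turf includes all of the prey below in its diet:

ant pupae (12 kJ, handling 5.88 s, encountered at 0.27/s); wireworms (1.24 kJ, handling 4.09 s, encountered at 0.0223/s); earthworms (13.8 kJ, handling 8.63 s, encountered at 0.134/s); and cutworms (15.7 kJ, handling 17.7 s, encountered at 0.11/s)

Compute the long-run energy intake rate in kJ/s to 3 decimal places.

R = (0.27×12 + 0.0223×1.24 + 0.134×13.8 + 0.11×15.7) / (1 + 0.27×5.88 + 0.0223×4.09 + 0.134×8.63 + 0.11×17.7) = 6.844/5.782 = 1.184 kJ/s.

1.184 kJ/s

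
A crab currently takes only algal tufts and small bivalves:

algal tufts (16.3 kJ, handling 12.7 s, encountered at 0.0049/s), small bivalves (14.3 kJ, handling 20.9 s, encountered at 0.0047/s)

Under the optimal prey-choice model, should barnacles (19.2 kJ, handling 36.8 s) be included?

Yes

On algal tufts and small bivalves alone, R = ΣλE/(1+Σλh) = 0.1471/1.16 = 0.1267 kJ/s.
barnacles: E/h = 19.2/36.8 = 0.5217 kJ/s.
Since 0.5217 > R, including barnacles increases the long-run rate.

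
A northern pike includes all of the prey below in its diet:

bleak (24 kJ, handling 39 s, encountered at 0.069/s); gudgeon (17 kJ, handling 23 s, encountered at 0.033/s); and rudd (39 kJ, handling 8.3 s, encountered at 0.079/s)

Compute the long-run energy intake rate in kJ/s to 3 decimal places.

1.038 kJ/s

R = (0.069×24 + 0.033×17 + 0.079×39) / (1 + 0.069×39 + 0.033×23 + 0.079×8.3) = 5.298/5.106 = 1.038 kJ/s.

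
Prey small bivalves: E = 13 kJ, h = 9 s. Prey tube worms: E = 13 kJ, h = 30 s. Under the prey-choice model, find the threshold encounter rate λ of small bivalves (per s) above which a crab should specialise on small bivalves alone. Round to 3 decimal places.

0.048 per s

At the threshold, the rate on small bivalves alone equals the profitability of tube worms: λ·13/(1 + λ·9) = 13/30 = 0.4333.
Rearranging, λ(13 − 0.4333×9) = 0.4333, so λ = 0.4333/9.1 = 0.04762 per s.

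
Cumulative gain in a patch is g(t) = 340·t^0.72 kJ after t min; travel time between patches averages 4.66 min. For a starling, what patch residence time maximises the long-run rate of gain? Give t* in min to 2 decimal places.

Maximise g(t)/(T+t): set derivative to zero → g'(t)(T+t) = g(t).
g'(t) = 0.72·340·t^-0.28. Setting 0.72·340·t^-0.28 = 340·t^0.72/(4.66+t) gives 0.72(4.66+t) = t, so 0.28·t = 0.72×4.66.
t* = 0.72×4.66/0.28 = 11.98 min.

11.98 min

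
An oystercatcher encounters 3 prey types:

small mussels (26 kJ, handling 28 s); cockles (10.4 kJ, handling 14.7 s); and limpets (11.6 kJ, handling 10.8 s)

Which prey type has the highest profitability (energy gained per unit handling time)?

Profitability E/h (kJ/s): small mussels = 26/28 = 0.929, cockles = 10.4/14.7 = 0.707, limpets = 11.6/10.8 = 1.07.
Ranked: limpets > small mussels > cockles.

limpets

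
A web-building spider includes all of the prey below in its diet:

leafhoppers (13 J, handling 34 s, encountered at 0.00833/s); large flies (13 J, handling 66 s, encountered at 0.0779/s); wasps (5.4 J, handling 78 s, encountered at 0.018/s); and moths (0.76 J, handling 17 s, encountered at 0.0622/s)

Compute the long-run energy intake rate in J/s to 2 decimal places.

0.14 J/s

Energy encountered per unit search time: 0.00833×13 + 0.0779×13 + 0.018×5.4 + 0.0622×0.76 = 1.265 J/s.
Handling time per unit search time: 0.00833×34 + 0.0779×66 + 0.018×78 + 0.0622×17 = 7.886.
Rate = 1.265/(1 + 7.886) = 0.1424 J/s.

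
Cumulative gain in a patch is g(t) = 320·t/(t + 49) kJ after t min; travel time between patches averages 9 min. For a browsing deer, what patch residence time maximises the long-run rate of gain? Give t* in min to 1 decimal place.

21.0 min

By the marginal value theorem, leave when the instantaneous gain rate g'(t) equals the habitat-wide average g(t)/(T + t).
g'(t) = 320·49/(t + 49)². Setting 320·49/(t+49)² = 320t/[(t+49)(9+t)] gives 49(9+t) = t(t+49), so t² = 49×9 = 441.
t* = √441 = 21 min.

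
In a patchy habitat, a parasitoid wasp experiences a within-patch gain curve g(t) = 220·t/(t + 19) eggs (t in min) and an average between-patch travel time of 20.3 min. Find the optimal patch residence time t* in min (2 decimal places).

19.64 min

Optimal t* satisfies g'(t*) = g(t*)/(T + t*).
g'(t) = 220·19/(t + 19)². Setting 220·19/(t+19)² = 220t/[(t+19)(20.3+t)] gives 19(20.3+t) = t(t+19), so t² = 19×20.3 = 385.7.
t* = √385.7 = 19.64 min.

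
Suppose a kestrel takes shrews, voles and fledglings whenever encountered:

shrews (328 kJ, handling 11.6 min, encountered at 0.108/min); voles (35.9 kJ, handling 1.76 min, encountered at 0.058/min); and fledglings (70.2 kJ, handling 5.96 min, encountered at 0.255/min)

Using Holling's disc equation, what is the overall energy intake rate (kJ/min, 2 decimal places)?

14.30 kJ/min

Energy encountered per unit search time: 0.108×328 + 0.058×35.9 + 0.255×70.2 = 55.41 kJ/min.
Handling time per unit search time: 0.108×11.6 + 0.058×1.76 + 0.255×5.96 = 2.875.
Rate = 55.41/(1 + 2.875) = 14.3 kJ/min.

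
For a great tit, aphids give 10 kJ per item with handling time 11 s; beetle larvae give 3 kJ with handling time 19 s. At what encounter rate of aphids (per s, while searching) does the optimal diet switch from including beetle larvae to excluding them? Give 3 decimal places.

0.019 per s

The zero-one rule: include beetle larvae iff E₂/h₂ > λE₁/(1+λh₁). Equality gives the switch point.
λE₁h₂ = E₂ + λE₂h₁ ⇒ λ = E₂/(E₁h₂ − E₂h₁) = 3/(190 − 33) = 0.01911 per s.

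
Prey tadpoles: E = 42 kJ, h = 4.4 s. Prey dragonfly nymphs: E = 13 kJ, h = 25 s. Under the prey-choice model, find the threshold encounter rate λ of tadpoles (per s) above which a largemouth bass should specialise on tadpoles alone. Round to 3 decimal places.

0.013 per s

The zero-one rule: include dragonfly nymphs iff E₂/h₂ > λE₁/(1+λh₁). Equality gives the switch point.
λE₁h₂ = E₂ + λE₂h₁ ⇒ λ = E₂/(E₁h₂ − E₂h₁) = 13/(1050 − 57.2) = 0.01309 per s.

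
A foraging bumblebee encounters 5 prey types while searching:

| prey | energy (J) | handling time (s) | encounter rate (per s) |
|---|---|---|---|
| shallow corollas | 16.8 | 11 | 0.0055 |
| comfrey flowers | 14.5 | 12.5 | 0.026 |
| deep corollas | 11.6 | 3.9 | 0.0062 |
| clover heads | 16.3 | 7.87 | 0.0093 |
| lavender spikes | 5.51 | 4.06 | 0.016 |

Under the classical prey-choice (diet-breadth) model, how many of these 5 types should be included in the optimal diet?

5

Rank by E/h (J/s): deep corollas 2.97, clover heads 2.07, shallow corollas 1.53, lavender spikes 1.36, comfrey flowers 1.16. Include each in turn until the next type's E/h falls below the running intake rate.
Rate on top 1: 0.07022. clover heads: 2.07 > 0.07022 → include.
Rate on top 2: 0.2037. shallow corollas: 1.53 > 0.2037 → include.
Rate on top 3: 0.2728. lavender spikes: 1.36 > 0.2728 → include.
Rate on top 4: 0.3304. comfrey flowers: 1.16 > 0.3304 → include.
Optimal diet: deep corollas, clover heads, shallow corollas, lavender spikes, comfrey flowers — 5 of 5 types.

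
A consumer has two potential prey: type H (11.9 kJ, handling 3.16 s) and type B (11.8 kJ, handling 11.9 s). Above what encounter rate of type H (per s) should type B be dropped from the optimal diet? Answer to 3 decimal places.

0.113 per s

Drop type B once their profitability E₂/h₂ falls below the rate achievable on type H alone: E₂/h₂ = λE₁/(1 + λh₁).
Solve for λ: λE₁h₂ = E₂(1 + λh₁) → λ(E₁h₂ − E₂h₁) = E₂ → λ = E₂/(E₁h₂ − E₂h₁).
λ = 11.8/(11.9×11.9 − 11.8×3.16) = 11.8/104.3 = 0.1131 per s.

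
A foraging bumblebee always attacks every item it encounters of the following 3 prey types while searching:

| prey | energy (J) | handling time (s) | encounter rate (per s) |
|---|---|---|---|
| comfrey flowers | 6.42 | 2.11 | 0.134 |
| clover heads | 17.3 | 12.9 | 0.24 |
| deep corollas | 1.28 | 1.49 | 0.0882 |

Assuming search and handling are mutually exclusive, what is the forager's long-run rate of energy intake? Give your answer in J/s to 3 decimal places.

1.136 J/s

Energy encountered per unit search time: 0.134×6.42 + 0.24×17.3 + 0.0882×1.28 = 5.125 J/s.
Handling time per unit search time: 0.134×2.11 + 0.24×12.9 + 0.0882×1.49 = 3.51.
Rate = 5.125/(1 + 3.51) = 1.136 J/s.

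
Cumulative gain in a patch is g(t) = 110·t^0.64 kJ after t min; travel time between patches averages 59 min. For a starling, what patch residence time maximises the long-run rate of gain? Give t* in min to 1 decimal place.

104.9 min

By the marginal value theorem, leave when the instantaneous gain rate g'(t) equals the habitat-wide average g(t)/(T + t).
g'(t) = 0.64·110·t^-0.36. Setting 0.64·110·t^-0.36 = 110·t^0.64/(59+t) gives 0.64(59+t) = t, so 0.36·t = 0.64×59.
t* = 0.64×59/0.36 = 104.9 min.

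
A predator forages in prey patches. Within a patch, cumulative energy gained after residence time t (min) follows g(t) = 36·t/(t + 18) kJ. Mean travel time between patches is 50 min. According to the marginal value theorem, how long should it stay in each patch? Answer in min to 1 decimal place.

By the marginal value theorem, leave when the instantaneous gain rate g'(t) equals the habitat-wide average g(t)/(T + t).
g'(t) = 36·18/(t + 18)². Setting 36·18/(t+18)² = 36t/[(t+18)(50+t)] gives 18(50+t) = t(t+18), so t² = 18×50 = 900.
t* = √900 = 30 min.

30.0 min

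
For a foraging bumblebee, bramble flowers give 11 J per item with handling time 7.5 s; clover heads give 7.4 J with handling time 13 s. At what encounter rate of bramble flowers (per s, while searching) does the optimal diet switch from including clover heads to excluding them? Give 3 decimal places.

0.085 per s

At the threshold, the rate on bramble flowers alone equals the profitability of clover heads: λ·11/(1 + λ·7.5) = 7.4/13 = 0.5692.
Rearranging, λ(11 − 0.5692×7.5) = 0.5692, so λ = 0.5692/6.731 = 0.08457 per s.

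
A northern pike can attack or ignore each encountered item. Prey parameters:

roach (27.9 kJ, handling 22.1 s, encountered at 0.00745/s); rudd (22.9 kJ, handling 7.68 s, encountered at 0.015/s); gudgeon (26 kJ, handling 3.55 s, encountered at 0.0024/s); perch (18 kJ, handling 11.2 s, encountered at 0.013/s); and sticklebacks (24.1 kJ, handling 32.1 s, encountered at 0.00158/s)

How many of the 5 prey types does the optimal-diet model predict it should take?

Profitabilities (E/h, kJ/s): gudgeon 7.32, rudd 2.98, perch 1.61, roach 1.26, sticklebacks 0.751. Add prey in this order while the next type's profitability exceeds the intake rate on those already taken.
Rate on top 1: 0.06187. rudd: 2.98 > 0.06187 → include.
Rate on top 2: 0.3612. perch: 1.61 > 0.3612 → include.
Rate on top 3: 0.5041. roach: 1.26 > 0.5041 → include.
Rate on top 4: 0.5912. sticklebacks: 0.751 > 0.5912 → include.
Optimal diet: gudgeon, rudd, perch, roach, sticklebacks — 5 of 5 types.

5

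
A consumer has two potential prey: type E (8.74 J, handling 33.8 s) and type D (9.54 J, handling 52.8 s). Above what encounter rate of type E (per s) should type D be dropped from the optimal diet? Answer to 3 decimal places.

The zero-one rule: include type D iff E₂/h₂ > λE₁/(1+λh₁). Equality gives the switch point.
λE₁h₂ = E₂ + λE₂h₁ ⇒ λ = E₂/(E₁h₂ − E₂h₁) = 9.54/(461.5 − 322.5) = 0.06862 per s.

0.069 per s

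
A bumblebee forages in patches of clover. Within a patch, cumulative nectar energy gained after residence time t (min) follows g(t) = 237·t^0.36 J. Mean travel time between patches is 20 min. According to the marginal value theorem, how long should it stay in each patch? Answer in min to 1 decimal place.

11.2 min

Maximise g(t)/(T+t): set derivative to zero → g'(t)(T+t) = g(t).
g'(t) = 0.36·237·t^-0.64. Setting 0.36·237·t^-0.64 = 237·t^0.36/(20+t) gives 0.36(20+t) = t, so 0.64·t = 0.36×20.
t* = 0.36×20/0.64 = 11.25 min.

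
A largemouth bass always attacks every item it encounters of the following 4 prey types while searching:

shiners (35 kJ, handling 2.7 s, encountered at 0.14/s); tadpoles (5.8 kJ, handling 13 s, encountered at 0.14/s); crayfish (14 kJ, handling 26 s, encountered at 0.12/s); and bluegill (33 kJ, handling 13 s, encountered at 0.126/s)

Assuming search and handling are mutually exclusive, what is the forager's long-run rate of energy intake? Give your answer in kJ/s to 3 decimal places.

1.452 kJ/s

R = (0.14×35 + 0.14×5.8 + 0.12×14 + 0.126×33) / (1 + 0.14×2.7 + 0.14×13 + 0.12×26 + 0.126×13) = 11.55/7.956 = 1.452 kJ/s.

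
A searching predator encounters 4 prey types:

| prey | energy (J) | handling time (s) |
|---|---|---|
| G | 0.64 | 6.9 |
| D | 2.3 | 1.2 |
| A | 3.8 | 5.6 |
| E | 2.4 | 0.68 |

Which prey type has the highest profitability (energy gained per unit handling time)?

E

In descending order of E/h:
E: 2.4/0.68 = 3.53 J/s
D: 2.3/1.2 = 1.92 J/s
A: 3.8/5.6 = 0.679 J/s
G: 0.64/6.9 = 0.0928 J/s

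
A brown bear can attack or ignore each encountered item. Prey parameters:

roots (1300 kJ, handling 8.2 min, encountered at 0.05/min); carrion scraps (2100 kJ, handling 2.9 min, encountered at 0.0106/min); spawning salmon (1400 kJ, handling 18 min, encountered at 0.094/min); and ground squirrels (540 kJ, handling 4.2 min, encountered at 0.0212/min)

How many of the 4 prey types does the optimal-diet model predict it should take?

4

E/h in descending order: carrion scraps 724, roots 159, ground squirrels 129, spawning salmon 77.8 kJ/min. The optimal diet is the largest prefix of this list for which every included type satisfies E_i/h_i > R on the types above it.
Rate on top 1: 21.6. roots: 159 > 21.6 → include.
Rate on top 2: 60.57. ground squirrels: 129 > 60.57 → include.
Rate on top 3: 64.52. spawning salmon: 77.8 > 64.52 → include.
Optimal diet: carrion scraps, roots, ground squirrels, spawning salmon — 4 of 4 types.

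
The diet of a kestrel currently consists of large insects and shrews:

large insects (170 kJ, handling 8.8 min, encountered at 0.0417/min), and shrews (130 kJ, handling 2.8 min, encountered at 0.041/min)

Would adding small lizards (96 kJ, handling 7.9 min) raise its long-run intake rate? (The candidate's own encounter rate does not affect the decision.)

On large insects and shrews alone, R = ΣλE/(1+Σλh) = 12.42/1.482 = 8.381 kJ/min.
Profitability of small lizards: 96/7.9 = 12.15 kJ/min.
Since 12.15 > R, including small lizards increases the long-run rate.

Yes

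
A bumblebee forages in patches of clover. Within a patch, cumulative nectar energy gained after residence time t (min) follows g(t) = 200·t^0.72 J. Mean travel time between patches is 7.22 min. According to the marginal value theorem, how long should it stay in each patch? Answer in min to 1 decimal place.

18.6 min

Optimal t* satisfies g'(t*) = g(t*)/(T + t*).
g'(t) = 0.72·200·t^-0.28. Setting 0.72·200·t^-0.28 = 200·t^0.72/(7.22+t) gives 0.72(7.22+t) = t, so 0.28·t = 0.72×7.22.
t* = 0.72×7.22/0.28 = 18.57 min.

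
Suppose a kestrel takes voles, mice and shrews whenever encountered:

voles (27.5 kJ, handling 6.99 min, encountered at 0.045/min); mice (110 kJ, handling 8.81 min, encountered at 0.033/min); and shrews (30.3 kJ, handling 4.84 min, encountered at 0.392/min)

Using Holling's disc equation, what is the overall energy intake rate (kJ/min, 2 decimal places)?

4.78 kJ/min

R = (0.045×27.5 + 0.033×110 + 0.392×30.3) / (1 + 0.045×6.99 + 0.033×8.81 + 0.392×4.84) = 16.75/3.503 = 4.781 kJ/min.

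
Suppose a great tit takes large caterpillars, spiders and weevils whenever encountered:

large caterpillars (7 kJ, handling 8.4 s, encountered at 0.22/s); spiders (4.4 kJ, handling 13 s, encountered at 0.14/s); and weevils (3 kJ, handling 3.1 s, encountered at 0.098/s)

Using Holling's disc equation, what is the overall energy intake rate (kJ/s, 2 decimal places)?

0.49 kJ/s

Energy encountered per unit search time: 0.22×7 + 0.14×4.4 + 0.098×3 = 2.45 kJ/s.
Handling time per unit search time: 0.22×8.4 + 0.14×13 + 0.098×3.1 = 3.972.
Rate = 2.45/(1 + 3.972) = 0.4928 kJ/s.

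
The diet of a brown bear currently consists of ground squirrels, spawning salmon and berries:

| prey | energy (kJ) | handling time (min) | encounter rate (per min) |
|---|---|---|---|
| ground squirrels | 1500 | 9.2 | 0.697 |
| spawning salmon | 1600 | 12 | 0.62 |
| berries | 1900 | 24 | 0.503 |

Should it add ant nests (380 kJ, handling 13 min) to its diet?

Current rate: (0.697×1500 + 0.62×1600 + 0.503×1900)/(1 + 0.697×9.2 + 0.62×12 + 0.503×24) = 111.2 kJ/min.
Profitability of ant nests: 380/13 = 29.23 kJ/min.
Since 29.23 < R, time spent handling ant nests is better spent searching.

No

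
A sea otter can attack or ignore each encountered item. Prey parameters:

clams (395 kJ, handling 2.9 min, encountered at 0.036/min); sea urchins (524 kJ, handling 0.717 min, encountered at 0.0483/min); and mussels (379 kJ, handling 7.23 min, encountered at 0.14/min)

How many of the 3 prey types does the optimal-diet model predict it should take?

Rank by E/h (kJ/min): sea urchins 731, clams 136, mussels 52.4. Include each in turn until the next type's E/h falls below the running intake rate.
Rate on top 1: 24.46. clams: 136 > 24.46 → include.
Rate on top 2: 34.7. mussels: 52.4 > 34.7 → include.
Optimal diet: sea urchins, clams, mussels — 3 of 3 types.

3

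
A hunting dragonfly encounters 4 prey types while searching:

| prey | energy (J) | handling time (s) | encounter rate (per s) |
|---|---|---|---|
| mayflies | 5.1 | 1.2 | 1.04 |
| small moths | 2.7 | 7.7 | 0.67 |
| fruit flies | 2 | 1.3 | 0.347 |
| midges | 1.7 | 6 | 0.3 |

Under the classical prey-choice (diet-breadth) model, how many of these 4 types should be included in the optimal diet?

Rank by E/h (J/s): mayflies 4.25, fruit flies 1.54, small moths 0.351, midges 0.283. Include each in turn until the next type's E/h falls below the running intake rate.
Rate on top 1: 2.359. fruit flies: 1.54 < 2.359 → exclude; stop.
Optimal diet: mayflies — 1 of 4 types.

1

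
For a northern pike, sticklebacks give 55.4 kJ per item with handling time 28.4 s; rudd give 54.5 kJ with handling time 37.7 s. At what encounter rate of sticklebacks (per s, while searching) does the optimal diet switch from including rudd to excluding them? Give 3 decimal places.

0.101 per s

The zero-one rule: include rudd iff E₂/h₂ > λE₁/(1+λh₁). Equality gives the switch point.
λE₁h₂ = E₂ + λE₂h₁ ⇒ λ = E₂/(E₁h₂ − E₂h₁) = 54.5/(2089 − 1548) = 0.1008 per s.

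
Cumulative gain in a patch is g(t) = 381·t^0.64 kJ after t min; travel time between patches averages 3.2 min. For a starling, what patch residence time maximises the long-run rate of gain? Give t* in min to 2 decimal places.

5.69 min

By the marginal value theorem, leave when the instantaneous gain rate g'(t) equals the habitat-wide average g(t)/(T + t).
g'(t) = 0.64·381·t^-0.36. Setting 0.64·381·t^-0.36 = 381·t^0.64/(3.2+t) gives 0.64(3.2+t) = t, so 0.36·t = 0.64×3.2.
t* = 0.64×3.2/0.36 = 5.689 min.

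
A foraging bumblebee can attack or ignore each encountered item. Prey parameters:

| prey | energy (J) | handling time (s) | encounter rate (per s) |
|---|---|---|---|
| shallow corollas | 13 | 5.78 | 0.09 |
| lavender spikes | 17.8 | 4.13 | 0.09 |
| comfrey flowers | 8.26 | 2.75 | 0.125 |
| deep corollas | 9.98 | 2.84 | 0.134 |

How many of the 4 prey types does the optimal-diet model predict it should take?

Profitabilities (E/h, J/s): lavender spikes 4.31, deep corollas 3.51, comfrey flowers 3, shallow corollas 2.25. Add prey in this order while the next type's profitability exceeds the intake rate on those already taken.
Rate on top 1: 1.168. deep corollas: 3.51 > 1.168 → include.
Rate on top 2: 1.677. comfrey flowers: 3 > 1.677 → include.
Rate on top 3: 1.895. shallow corollas: 2.25 > 1.895 → include.
Optimal diet: lavender spikes, deep corollas, comfrey flowers, shallow corollas — 4 of 4 types.

4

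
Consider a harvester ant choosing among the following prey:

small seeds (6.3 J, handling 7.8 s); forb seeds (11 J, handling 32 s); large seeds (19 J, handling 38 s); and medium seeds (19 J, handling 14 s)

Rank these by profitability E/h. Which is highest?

medium seeds

In descending order of E/h:
medium seeds: 19/14 = 1.36 J/s
small seeds: 6.3/7.8 = 0.808 J/s
large seeds: 19/38 = 0.5 J/s
forb seeds: 11/32 = 0.344 J/s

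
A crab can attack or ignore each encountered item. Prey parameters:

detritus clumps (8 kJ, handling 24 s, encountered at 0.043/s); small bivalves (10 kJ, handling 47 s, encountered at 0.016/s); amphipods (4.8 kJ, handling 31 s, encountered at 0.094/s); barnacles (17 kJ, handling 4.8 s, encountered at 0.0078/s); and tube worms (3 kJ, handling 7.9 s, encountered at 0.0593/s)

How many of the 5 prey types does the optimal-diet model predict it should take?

3

Rank by E/h (kJ/s): barnacles 3.54, tube worms 0.38, detritus clumps 0.333, small bivalves 0.213, amphipods 0.155. Include each in turn until the next type's E/h falls below the running intake rate.
Rate on top 1: 0.1278. tube worms: 0.38 > 0.1278 → include.
Rate on top 2: 0.2062. detritus clumps: 0.333 > 0.2062 → include.
Rate on top 3: 0.2579. small bivalves: 0.213 < 0.2579 → exclude; stop.
Optimal diet: barnacles, tube worms, detritus clumps — 3 of 5 types.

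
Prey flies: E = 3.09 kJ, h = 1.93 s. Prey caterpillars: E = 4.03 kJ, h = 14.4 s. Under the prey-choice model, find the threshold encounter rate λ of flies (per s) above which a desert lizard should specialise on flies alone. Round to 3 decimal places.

Drop caterpillars once their profitability E₂/h₂ falls below the rate achievable on flies alone: E₂/h₂ = λE₁/(1 + λh₁).
Solve for λ: λE₁h₂ = E₂(1 + λh₁) → λ(E₁h₂ − E₂h₁) = E₂ → λ = E₂/(E₁h₂ − E₂h₁).
λ = 4.03/(3.09×14.4 − 4.03×1.93) = 4.03/36.72 = 0.1098 per s.

0.110 per s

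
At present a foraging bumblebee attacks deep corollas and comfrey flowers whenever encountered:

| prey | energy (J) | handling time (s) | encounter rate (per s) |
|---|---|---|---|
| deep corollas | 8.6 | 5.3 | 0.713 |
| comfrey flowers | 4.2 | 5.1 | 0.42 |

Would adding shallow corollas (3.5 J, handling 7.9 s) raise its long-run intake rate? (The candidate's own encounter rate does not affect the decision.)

On deep corollas and comfrey flowers alone, R = ΣλE/(1+Σλh) = 7.896/6.921 = 1.141 J/s.
shallow corollas: E/h = 3.5/7.9 = 0.443 J/s.
Since 0.443 < R, time spent handling shallow corollas is better spent searching.

No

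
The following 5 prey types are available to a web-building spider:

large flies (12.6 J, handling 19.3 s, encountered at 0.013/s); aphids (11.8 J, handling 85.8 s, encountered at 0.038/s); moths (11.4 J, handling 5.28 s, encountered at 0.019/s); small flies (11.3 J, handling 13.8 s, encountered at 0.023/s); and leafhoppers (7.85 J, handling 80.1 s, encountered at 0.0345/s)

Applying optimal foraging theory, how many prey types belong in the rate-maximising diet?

3

Rank by E/h (J/s): moths 2.16, small flies 0.819, large flies 0.653, aphids 0.138, leafhoppers 0.098. Include each in turn until the next type's E/h falls below the running intake rate.
Rate on top 1: 0.1969. small flies: 0.819 > 0.1969 → include.
Rate on top 2: 0.3361. large flies: 0.653 > 0.3361 → include.
Rate on top 3: 0.3837. aphids: 0.138 < 0.3837 → exclude; stop.
Optimal diet: moths, small flies, large flies — 3 of 5 types.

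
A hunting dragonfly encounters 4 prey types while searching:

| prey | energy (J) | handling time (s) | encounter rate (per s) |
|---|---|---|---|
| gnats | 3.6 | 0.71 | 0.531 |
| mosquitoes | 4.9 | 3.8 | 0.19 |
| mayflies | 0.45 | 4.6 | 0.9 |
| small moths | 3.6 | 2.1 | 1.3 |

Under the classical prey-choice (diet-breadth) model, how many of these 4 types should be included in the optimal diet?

2

Profitabilities (E/h, J/s): gnats 5.07, small moths 1.71, mosquitoes 1.29, mayflies 0.0978. Add prey in this order while the next type's profitability exceeds the intake rate on those already taken.
Rate on top 1: 1.388. small moths: 1.71 > 1.388 → include.
Rate on top 2: 1.605. mosquitoes: 1.29 < 1.605 → exclude; stop.
Optimal diet: gnats, small moths — 2 of 4 types.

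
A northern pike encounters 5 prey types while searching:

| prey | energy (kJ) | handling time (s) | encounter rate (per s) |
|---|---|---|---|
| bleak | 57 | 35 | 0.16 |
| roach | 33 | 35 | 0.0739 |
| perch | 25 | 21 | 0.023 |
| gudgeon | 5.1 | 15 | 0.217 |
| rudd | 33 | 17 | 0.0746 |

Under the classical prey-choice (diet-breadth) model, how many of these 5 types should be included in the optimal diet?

Rank by E/h (kJ/s): rudd 1.94, bleak 1.63, perch 1.19, roach 0.943, gudgeon 0.34. Include each in turn until the next type's E/h falls below the running intake rate.
Rate on top 1: 1.085. bleak: 1.63 > 1.085 → include.
Rate on top 2: 1.472. perch: 1.19 < 1.472 → exclude; stop.
Optimal diet: rudd, bleak — 2 of 5 types.

2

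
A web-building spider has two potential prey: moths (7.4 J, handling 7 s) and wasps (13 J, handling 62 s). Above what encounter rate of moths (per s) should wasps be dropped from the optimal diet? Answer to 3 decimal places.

The zero-one rule: include wasps iff E₂/h₂ > λE₁/(1+λh₁). Equality gives the switch point.
λE₁h₂ = E₂ + λE₂h₁ ⇒ λ = E₂/(E₁h₂ − E₂h₁) = 13/(458.8 − 91) = 0.03535 per s.

0.035 per s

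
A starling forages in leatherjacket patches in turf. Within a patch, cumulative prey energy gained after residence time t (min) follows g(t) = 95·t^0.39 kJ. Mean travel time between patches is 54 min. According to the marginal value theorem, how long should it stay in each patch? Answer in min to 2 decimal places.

Optimal t* satisfies g'(t*) = g(t*)/(T + t*).
g'(t) = 0.39·95·t^-0.61. Setting 0.39·95·t^-0.61 = 95·t^0.39/(54+t) gives 0.39(54+t) = t, so 0.61·t = 0.39×54.
t* = 0.39×54/0.61 = 34.52 min.

34.52 min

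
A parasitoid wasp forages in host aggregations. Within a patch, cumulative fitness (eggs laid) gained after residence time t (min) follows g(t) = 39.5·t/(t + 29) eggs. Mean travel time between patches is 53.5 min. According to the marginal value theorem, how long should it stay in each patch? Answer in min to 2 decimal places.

Optimal t* satisfies g'(t*) = g(t*)/(T + t*).
g'(t) = 39.5·29/(t + 29)². Setting 39.5·29/(t+29)² = 39.5t/[(t+29)(53.5+t)] gives 29(53.5+t) = t(t+29), so t² = 29×53.5 = 1552.
t* = √1552 = 39.39 min.

39.39 min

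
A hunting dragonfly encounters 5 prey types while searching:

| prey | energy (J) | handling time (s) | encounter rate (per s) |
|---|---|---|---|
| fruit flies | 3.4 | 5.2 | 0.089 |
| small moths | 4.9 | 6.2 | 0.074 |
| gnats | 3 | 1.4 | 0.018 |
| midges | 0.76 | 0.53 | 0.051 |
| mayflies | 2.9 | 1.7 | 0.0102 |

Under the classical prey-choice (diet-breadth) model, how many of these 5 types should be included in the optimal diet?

Rank by E/h (J/s): gnats 2.14, mayflies 1.71, midges 1.43, small moths 0.79, fruit flies 0.654. Include each in turn until the next type's E/h falls below the running intake rate.
Rate on top 1: 0.05267. mayflies: 1.71 > 0.05267 → include.
Rate on top 2: 0.08017. midges: 1.43 > 0.08017 → include.
Rate on top 3: 0.1144. small moths: 0.79 > 0.1144 → include.
Rate on top 4: 0.3173. fruit flies: 0.654 > 0.3173 → include.
Optimal diet: gnats, mayflies, midges, small moths, fruit flies — 5 of 5 types.

5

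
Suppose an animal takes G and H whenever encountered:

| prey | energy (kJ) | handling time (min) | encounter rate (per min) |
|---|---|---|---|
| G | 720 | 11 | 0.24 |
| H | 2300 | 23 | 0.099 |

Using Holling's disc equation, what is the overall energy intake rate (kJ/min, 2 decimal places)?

67.69 kJ/min

R = (0.24×720 + 0.099×2300) / (1 + 0.24×11 + 0.099×23) = 400.5/5.917 = 67.69 kJ/min.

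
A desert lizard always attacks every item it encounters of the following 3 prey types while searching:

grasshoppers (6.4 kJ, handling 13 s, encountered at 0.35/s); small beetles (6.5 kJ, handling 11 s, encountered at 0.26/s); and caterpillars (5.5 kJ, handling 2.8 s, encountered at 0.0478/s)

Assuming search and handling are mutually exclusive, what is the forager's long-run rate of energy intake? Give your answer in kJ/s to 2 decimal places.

Energy encountered per unit search time: 0.35×6.4 + 0.26×6.5 + 0.0478×5.5 = 4.193 kJ/s.
Handling time per unit search time: 0.35×13 + 0.26×11 + 0.0478×2.8 = 7.544.
Rate = 4.193/(1 + 7.544) = 0.4908 kJ/s.

0.49 kJ/s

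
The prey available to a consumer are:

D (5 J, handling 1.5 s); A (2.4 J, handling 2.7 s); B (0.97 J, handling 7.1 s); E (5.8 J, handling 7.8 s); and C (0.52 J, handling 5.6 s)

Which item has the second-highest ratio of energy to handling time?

A

In descending order of E/h:
D: 5/1.5 = 3.33 J/s
A: 2.4/2.7 = 0.889 J/s
E: 5.8/7.8 = 0.744 J/s
B: 0.97/7.1 = 0.137 J/s
C: 0.52/5.6 = 0.0929 J/s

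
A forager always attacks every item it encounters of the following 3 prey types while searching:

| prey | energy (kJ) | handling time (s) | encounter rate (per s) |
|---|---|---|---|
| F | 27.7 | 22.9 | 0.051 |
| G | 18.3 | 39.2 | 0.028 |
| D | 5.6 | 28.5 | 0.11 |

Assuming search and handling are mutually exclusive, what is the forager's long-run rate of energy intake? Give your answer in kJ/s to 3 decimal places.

R = (0.051×27.7 + 0.028×18.3 + 0.11×5.6) / (1 + 0.051×22.9 + 0.028×39.2 + 0.11×28.5) = 2.541/6.401 = 0.397 kJ/s.

0.397 kJ/s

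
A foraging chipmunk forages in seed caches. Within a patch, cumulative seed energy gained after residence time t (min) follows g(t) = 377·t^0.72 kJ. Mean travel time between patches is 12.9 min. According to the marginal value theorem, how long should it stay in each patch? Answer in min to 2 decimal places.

Maximise g(t)/(T+t): set derivative to zero → g'(t)(T+t) = g(t).
g'(t) = 0.72·377·t^-0.28. Setting 0.72·377·t^-0.28 = 377·t^0.72/(12.9+t) gives 0.72(12.9+t) = t, so 0.28·t = 0.72×12.9.
t* = 0.72×12.9/0.28 = 33.17 min.

33.17 min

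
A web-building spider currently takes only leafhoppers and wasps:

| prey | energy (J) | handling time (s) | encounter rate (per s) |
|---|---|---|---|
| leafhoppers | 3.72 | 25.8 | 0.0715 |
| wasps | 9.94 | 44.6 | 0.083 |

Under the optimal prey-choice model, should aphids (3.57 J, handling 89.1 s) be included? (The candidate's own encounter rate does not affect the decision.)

On leafhoppers and wasps alone, R = ΣλE/(1+Σλh) = 1.091/6.546 = 0.1667 J/s.
aphids: E/h = 3.57/89.1 = 0.04007 J/s.
0.04007 < 0.1667, so adding aphids would lower the average — exclude it.

No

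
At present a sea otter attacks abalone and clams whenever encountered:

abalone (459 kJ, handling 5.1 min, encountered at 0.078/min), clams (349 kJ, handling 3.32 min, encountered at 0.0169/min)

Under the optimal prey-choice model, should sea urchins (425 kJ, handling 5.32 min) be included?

Yes

Intake rate on the current diet: R = (0.078×459 + 0.0169×349) / (1 + 0.078×5.1 + 0.0169×3.32) = 41.7/1.454 = 28.68 kJ/min.
Profitability of sea urchins: 425/5.32 = 79.89 kJ/min.
Since 79.89 > R, including sea urchins increases the long-run rate.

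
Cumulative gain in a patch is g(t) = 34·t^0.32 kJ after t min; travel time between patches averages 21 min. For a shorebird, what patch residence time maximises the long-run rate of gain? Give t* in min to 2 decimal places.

Optimal t* satisfies g'(t*) = g(t*)/(T + t*).
g'(t) = 0.32·34·t^-0.68. Setting 0.32·34·t^-0.68 = 34·t^0.32/(21+t) gives 0.32(21+t) = t, so 0.68·t = 0.32×21.
t* = 0.32×21/0.68 = 9.882 min.

9.88 min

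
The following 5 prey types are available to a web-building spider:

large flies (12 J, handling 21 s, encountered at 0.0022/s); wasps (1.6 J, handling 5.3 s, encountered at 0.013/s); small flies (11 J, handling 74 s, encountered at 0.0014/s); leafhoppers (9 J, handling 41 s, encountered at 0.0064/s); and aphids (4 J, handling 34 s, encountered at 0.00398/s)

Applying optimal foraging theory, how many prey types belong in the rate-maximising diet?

5

E/h in descending order: large flies 0.571, wasps 0.302, leafhoppers 0.22, small flies 0.149, aphids 0.118 J/s. The optimal diet is the largest prefix of this list for which every included type satisfies E_i/h_i > R on the types above it.
Rate on top 1: 0.02523. wasps: 0.302 > 0.02523 → include.
Rate on top 2: 0.04233. leafhoppers: 0.22 > 0.04233 → include.
Rate on top 3: 0.07608. small flies: 0.149 > 0.07608 → include.
Rate on top 4: 0.08116. aphids: 0.118 > 0.08116 → include.
Optimal diet: large flies, wasps, leafhoppers, small flies, aphids — 5 of 5 types.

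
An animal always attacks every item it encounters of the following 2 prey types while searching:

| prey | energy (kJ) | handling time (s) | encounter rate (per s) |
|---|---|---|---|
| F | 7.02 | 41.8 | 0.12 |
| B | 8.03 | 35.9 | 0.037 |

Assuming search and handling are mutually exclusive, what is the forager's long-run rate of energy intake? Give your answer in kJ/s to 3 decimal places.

R = (0.12×7.02 + 0.037×8.03) / (1 + 0.12×41.8 + 0.037×35.9) = 1.14/7.344 = 0.1552 kJ/s.

0.155 kJ/s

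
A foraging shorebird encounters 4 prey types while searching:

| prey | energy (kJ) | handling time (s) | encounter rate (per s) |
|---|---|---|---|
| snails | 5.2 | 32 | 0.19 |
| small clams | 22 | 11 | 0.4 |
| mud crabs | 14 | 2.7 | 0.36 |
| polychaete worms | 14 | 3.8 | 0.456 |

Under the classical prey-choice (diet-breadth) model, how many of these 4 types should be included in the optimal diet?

2

E/h in descending order: mud crabs 5.19, polychaete worms 3.68, small clams 2, snails 0.163 kJ/s. The optimal diet is the largest prefix of this list for which every included type satisfies E_i/h_i > R on the types above it.
Rate on top 1: 2.556. polychaete worms: 3.68 > 2.556 → include.
Rate on top 2: 3.084. small clams: 2 < 3.084 → exclude; stop.
Optimal diet: mud crabs, polychaete worms — 2 of 4 types.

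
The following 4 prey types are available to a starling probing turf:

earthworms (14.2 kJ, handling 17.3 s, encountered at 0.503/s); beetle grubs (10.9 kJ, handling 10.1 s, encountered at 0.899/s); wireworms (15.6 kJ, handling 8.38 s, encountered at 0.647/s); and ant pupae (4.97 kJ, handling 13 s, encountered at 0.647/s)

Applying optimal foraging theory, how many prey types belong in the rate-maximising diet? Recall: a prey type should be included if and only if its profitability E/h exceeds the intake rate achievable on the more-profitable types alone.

1

Rank by E/h (kJ/s): wireworms 1.86, beetle grubs 1.08, earthworms 0.821, ant pupae 0.382. Include each in turn until the next type's E/h falls below the running intake rate.
Rate on top 1: 1.572. beetle grubs: 1.08 < 1.572 → exclude; stop.
Optimal diet: wireworms — 1 of 4 types.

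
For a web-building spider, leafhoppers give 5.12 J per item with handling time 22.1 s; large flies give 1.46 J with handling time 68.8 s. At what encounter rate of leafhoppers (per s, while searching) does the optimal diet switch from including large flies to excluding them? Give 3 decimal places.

0.005 per s

At the threshold, the rate on leafhoppers alone equals the profitability of large flies: λ·5.12/(1 + λ·22.1) = 1.46/68.8 = 0.02122.
Rearranging, λ(5.12 − 0.02122×22.1) = 0.02122, so λ = 0.02122/4.651 = 0.004563 per s.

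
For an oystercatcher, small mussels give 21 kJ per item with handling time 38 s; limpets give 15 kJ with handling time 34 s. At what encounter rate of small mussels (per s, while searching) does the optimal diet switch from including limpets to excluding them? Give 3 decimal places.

0.104 per s

At the threshold, the rate on small mussels alone equals the profitability of limpets: λ·21/(1 + λ·38) = 15/34 = 0.4412.
Rearranging, λ(21 − 0.4412×38) = 0.4412, so λ = 0.4412/4.235 = 0.1042 per s.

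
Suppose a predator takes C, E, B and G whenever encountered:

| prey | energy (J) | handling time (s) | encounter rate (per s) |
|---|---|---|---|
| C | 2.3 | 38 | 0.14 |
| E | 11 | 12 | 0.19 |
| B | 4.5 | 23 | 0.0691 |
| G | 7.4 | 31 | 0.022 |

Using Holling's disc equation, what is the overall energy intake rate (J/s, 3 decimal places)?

0.265 J/s

R = Σλ_iE_i / (1 + Σλ_ih_i)
Numerator: 0.14×2.3 + 0.19×11 + 0.0691×4.5 + 0.022×7.4 = 2.886
Denominator: 1 + 0.14×38 + 0.19×12 + 0.0691×23 + 0.022×31 = 10.87
R = 2.886/10.87 = 0.2654 J/s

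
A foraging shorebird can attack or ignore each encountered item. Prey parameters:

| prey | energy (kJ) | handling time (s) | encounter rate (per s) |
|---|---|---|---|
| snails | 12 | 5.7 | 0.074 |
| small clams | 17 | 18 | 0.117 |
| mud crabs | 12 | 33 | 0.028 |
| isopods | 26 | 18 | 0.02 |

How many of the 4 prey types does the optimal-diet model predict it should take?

E/h in descending order: snails 2.11, isopods 1.44, small clams 0.944, mud crabs 0.364 kJ/s. The optimal diet is the largest prefix of this list for which every included type satisfies E_i/h_i > R on the types above it.
Rate on top 1: 0.6246. isopods: 1.44 > 0.6246 → include.
Rate on top 2: 0.7902. small clams: 0.944 > 0.7902 → include.
Rate on top 3: 0.8738. mud crabs: 0.364 < 0.8738 → exclude; stop.
Optimal diet: snails, isopods, small clams — 3 of 4 types.

3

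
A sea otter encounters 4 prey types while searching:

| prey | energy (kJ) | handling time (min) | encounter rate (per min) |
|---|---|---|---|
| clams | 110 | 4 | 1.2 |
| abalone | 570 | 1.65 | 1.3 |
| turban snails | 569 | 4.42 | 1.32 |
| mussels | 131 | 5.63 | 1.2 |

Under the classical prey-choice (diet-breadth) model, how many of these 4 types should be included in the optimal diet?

E/h in descending order: abalone 345, turban snails 129, clams 27.5, mussels 23.3 kJ/min. The optimal diet is the largest prefix of this list for which every included type satisfies E_i/h_i > R on the types above it.
Rate on top 1: 235.6. turban snails: 129 < 235.6 → exclude; stop.
Optimal diet: abalone — 1 of 4 types.

1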